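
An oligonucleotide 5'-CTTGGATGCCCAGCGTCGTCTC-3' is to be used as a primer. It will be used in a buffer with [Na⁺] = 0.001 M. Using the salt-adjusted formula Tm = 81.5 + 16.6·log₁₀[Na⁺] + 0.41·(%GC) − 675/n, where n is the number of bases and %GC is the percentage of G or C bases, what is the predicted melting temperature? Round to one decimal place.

27.1°C

Length n = 22. Scanning the sequence gives T=6, G=6, C=8, A=2.
G+C = 14, so %GC = 14/22 × 100 = 63.636%
Salt term: 16.6 × (-3) = -49.8
GC term: 0.41 × 63.636 = 26.091; length term: −675/22 = −30.682
Tm = 81.5 + (-49.8) + 26.091 − 30.682 = 27.109 → 27.1°C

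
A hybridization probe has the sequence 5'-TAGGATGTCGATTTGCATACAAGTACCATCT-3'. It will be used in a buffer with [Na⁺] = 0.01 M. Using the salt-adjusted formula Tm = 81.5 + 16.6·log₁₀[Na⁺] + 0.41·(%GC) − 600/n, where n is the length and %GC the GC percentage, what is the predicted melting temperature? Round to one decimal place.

44.8°C

Length n = 31. Base counts: G=6, C=6, T=10, A=9
G+C = 12, so %GC = 12/31 × 100 = 38.71%
Salt term: 16.6 × (-2) = -33.2
GC term: 0.41 × 38.71 = 15.871; length term: −600/31 = −19.355
Tm = 81.5 + (-33.2) + 15.871 − 19.355 = 44.816 → 44.8°C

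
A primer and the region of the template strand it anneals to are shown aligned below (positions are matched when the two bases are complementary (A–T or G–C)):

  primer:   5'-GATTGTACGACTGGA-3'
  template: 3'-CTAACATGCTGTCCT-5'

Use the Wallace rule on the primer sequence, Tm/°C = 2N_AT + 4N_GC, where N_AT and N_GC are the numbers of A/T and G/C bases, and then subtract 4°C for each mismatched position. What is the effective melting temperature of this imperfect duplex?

40°C

Primer base counts: A=4, T=4, G=5, C=2 → A+T=8, G+C=7
Perfect-match Tm = 2(8) + 4(7) = 16 + 28 = 44°C
Mismatches (positions where the bases are not complementary): 1 (at position 12)
Effective Tm = 44 − 1×4 = 44 − 4 = 40°C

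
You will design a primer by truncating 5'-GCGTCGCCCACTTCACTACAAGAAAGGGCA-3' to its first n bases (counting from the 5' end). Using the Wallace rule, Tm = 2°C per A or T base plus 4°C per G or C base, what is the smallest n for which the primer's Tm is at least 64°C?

n = 20

First 19 bases: GCGTCGCCCACTTCACTAC → Tm = 62°C (< 64°C)
First 20 bases: GCGTCGCCCACTTCACTACA → Tm = 64°C (≥ 64°C)
Each additional base adds 2°C (A/T) or 4°C (G/C), so Tm is non-decreasing in n; n = 20 is the first length to reach 64°C.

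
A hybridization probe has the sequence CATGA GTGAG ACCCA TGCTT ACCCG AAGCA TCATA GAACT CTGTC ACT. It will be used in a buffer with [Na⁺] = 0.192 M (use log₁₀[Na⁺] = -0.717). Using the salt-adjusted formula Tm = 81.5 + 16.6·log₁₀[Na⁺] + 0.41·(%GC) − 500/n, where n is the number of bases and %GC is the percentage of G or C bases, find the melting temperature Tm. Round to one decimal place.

78.8°C

Length n = 48. Base counts: T=11, A=14, C=14, G=9
G+C = 23, so %GC = 23/48 × 100 = 47.917%
Salt term: 16.6 × (-0.717) = -11.902
GC term: 0.41 × 47.917 = 19.646; length term: −500/48 = −10.417
Tm = 81.5 + (-11.902) + 19.646 − 10.417 = 78.827 → 78.8°C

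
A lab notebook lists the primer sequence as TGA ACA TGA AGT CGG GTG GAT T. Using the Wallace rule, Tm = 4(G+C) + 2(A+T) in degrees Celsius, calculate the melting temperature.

A=6, C=2, G=8, T=6
A+T = 12, G+C = 10
Tm = 4·10 + 2·12 = 40 + 24 = 64°C

64°C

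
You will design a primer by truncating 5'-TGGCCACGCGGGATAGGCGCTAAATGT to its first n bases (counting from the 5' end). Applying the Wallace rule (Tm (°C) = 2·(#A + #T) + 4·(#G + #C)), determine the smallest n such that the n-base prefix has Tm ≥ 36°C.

n = 10

First 9 bases: TGGCCACGC → Tm = 32°C (< 36°C)
First 10 bases: TGGCCACGCG → Tm = 36°C (≥ 36°C)
Since every base adds ≥2°C, Tm only increases with n, so the threshold is first crossed at n = 10.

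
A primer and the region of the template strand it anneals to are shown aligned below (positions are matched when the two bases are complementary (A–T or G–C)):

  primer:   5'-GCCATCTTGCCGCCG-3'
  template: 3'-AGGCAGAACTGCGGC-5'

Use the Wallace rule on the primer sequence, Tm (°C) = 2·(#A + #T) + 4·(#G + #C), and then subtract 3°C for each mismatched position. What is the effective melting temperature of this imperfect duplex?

Primer base counts: A=1, T=3, G=4, C=7 → A+T=4, G+C=11
Perfect-match Tm = 2(4) + 4(11) = 8 + 44 = 52°C
Mismatches (positions where the bases are not complementary): 3 (at positions 1, 4, 10)
Effective Tm = 52 − 3×3 = 52 − 9 = 43°C

43°C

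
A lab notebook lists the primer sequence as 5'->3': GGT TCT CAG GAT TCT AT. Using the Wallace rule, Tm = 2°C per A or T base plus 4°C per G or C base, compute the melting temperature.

48°C

Counting bases: T=7, A=3, G=4, C=3
A+T = 10, G+C = 7
Tm = 2×10 + 4×7 = 48°C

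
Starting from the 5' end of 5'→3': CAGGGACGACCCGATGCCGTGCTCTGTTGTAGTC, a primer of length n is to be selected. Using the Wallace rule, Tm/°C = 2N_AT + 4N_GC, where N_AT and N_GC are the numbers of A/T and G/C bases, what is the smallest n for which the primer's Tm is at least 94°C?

First 28 bases: CAGGGACGACCCGATGCCGTGCTCTGTT → Tm = 92°C (< 94°C)
First 29 bases: CAGGGACGACCCGATGCCGTGCTCTGTTG → Tm = 96°C (≥ 94°C)
Each additional base adds 2°C (A/T) or 4°C (G/C), so Tm is non-decreasing in n; n = 29 is the first length to reach 94°C.

n = 29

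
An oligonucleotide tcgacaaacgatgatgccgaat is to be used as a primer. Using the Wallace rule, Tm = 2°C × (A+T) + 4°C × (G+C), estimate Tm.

64°C

Counting bases: A=8, C=5, T=4, G=5
A+T = 12, G+C = 10
Tm = 4·10 + 2·12 = 40 + 24 = 64°C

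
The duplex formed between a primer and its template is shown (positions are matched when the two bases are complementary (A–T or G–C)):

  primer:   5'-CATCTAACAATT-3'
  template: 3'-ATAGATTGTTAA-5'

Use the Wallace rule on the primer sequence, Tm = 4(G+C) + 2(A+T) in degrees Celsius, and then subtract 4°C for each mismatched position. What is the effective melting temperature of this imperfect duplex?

26°C

Primer base counts: A=5, T=4, G=0, C=3 → A+T=9, G+C=3
Perfect-match Tm = 2(9) + 4(3) = 18 + 12 = 30°C
Mismatches (positions where the bases are not complementary): 1 (at position 1)
Effective Tm = 30 − 1×4 = 30 − 4 = 26°C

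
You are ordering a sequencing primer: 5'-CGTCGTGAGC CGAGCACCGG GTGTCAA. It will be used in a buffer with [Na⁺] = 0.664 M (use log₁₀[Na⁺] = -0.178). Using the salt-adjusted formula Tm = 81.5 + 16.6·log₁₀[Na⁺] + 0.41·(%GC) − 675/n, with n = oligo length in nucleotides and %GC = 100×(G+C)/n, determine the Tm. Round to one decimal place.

Length n = 27. Base counts: A=5, C=8, G=10, T=4
G+C = 18, so %GC = 18/27 × 100 = 66.667%
Salt term: 16.6 × (-0.178) = -2.955
GC term: 0.41 × 66.667 = 27.333; length term: −675/27 = −25
Tm = 81.5 + (-2.955) + 27.333 − 25 = 80.878 → 80.9°C

80.9°C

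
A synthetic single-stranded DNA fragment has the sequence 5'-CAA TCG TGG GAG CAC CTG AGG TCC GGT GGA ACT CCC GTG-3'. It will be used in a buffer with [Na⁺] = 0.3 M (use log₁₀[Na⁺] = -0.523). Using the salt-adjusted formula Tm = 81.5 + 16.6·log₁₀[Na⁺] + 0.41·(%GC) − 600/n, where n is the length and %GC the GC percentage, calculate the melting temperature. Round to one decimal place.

Length n = 39. Scanning the sequence gives T=7, C=11, G=14, A=7.
G+C = 25, so %GC = 25/39 × 100 = 64.103%
Salt term: 16.6 × (-0.523) = -8.682
GC term: 0.41 × 64.103 = 26.282; length term: −600/39 = −15.385
Tm = 81.5 + (-8.682) + 26.282 − 15.385 = 83.715 → 83.7°C

83.7°C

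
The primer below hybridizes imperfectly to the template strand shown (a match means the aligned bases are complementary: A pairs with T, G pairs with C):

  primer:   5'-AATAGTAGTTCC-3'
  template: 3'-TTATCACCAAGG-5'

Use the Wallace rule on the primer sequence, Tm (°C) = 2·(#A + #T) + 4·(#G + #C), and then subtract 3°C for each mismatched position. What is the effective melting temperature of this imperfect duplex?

29°C

Primer base counts: A=4, T=4, G=2, C=2 → A+T=8, G+C=4
Perfect-match Tm = 2(8) + 4(4) = 16 + 16 = 32°C
Mismatches (positions where the bases are not complementary): 1 (at position 7)
Effective Tm = 32 − 1×3 = 32 − 3 = 29°C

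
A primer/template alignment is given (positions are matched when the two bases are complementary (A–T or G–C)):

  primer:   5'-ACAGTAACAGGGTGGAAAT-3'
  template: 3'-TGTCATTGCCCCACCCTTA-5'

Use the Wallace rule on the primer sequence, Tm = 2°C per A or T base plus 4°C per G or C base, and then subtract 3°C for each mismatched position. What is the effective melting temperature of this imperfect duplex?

Primer base counts: A=8, T=3, G=6, C=2 → A+T=11, G+C=8
Perfect-match Tm = 2(11) + 4(8) = 22 + 32 = 54°C
Mismatches (positions where the bases are not complementary): 2 (at positions 9, 16)
Effective Tm = 54 − 2×3 = 54 − 6 = 48°C

48°C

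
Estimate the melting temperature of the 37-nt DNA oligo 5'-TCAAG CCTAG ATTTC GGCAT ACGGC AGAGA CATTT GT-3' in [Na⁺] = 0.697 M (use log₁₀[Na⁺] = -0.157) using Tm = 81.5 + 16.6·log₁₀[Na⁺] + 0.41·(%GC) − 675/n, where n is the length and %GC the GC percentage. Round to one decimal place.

Length n = 37. Scanning the sequence gives C=8, T=10, G=9, A=10.
G+C = 17, so %GC = 17/37 × 100 = 45.946%
Salt term: 16.6 × (-0.157) = -2.606
GC term: 0.41 × 45.946 = 18.838; length term: −675/37 = −18.243
Tm = 81.5 + (-2.606) + 18.838 − 18.243 = 79.489 → 79.5°C

79.5°C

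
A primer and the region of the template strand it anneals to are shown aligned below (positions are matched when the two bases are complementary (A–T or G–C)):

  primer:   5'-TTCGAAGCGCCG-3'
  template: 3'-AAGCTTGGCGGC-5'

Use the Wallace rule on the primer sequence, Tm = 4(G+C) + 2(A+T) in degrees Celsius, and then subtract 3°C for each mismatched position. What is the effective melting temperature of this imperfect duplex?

37°C

Primer base counts: A=2, T=2, G=4, C=4 → A+T=4, G+C=8
Perfect-match Tm = 2(4) + 4(8) = 8 + 32 = 40°C
Mismatches (positions where the bases are not complementary): 1 (at position 7)
Effective Tm = 40 − 1×3 = 40 − 3 = 37°C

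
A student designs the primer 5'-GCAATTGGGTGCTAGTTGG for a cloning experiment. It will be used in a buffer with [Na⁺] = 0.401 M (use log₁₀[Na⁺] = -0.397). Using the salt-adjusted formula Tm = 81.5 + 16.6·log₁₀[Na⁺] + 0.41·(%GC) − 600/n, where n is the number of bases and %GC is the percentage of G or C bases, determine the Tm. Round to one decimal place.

Length n = 19. Counting bases: A=3, T=6, G=8, C=2
G+C = 10, so %GC = 10/19 × 100 = 52.632%
Salt term: 16.6 × (-0.397) = -6.59
GC term: 0.41 × 52.632 = 21.579; length term: −600/19 = −31.579
Tm = 81.5 + (-6.59) + 21.579 − 31.579 = 64.91 → 64.9°C

64.9°C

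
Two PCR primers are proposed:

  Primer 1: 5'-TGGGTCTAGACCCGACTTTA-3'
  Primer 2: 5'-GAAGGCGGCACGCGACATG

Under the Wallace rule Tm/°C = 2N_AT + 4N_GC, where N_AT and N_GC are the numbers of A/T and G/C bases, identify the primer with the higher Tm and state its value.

Primer 2, 64°C

Primer 1: A+T=10, G+C=10 → Tm = 2(10)+4(10) = 60°C
Primer 2: A+T=6, G+C=13 → Tm = 2(6)+4(13) = 64°C
60°C vs 64°C → primer 2 is higher.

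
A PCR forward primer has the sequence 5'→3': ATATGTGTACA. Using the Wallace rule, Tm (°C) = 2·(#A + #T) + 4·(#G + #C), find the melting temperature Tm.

Counting bases: G=2, C=1, T=4, A=4
So N_AT = 8 and N_GC = 3.
Tm = 2×8 + 4×3 = 28°C

28°C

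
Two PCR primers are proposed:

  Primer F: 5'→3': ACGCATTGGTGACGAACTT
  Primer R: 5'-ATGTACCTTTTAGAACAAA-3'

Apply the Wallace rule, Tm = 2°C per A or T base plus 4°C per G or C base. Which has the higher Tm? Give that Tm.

Primer F: A+T=10, G+C=9 → Tm = 2(10)+4(9) = 56°C
Primer R: A+T=14, G+C=5 → Tm = 2(14)+4(5) = 48°C
56°C vs 48°C → primer F is higher.

Primer F, 56°C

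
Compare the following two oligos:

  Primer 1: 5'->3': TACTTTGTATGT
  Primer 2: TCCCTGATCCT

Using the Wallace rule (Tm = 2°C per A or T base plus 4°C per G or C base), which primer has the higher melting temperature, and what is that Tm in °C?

Primer 1: A+T=9, G+C=3 → Tm = 2(9)+4(3) = 30°C
Primer 2: A+T=5, G+C=6 → Tm = 2(5)+4(6) = 34°C
30°C vs 34°C → primer 2 is higher.

Primer 2, 34°C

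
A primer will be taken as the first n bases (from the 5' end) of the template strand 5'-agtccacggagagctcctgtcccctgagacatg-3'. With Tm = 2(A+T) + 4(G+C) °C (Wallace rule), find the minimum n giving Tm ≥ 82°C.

n = 25

First 24 bases: AGTCCACGGAGAGCTCCTGTCCCC → Tm = 80°C (< 82°C)
First 25 bases: AGTCCACGGAGAGCTCCTGTCCCCT → Tm = 82°C (≥ 82°C)
Each additional base adds 2°C (A/T) or 4°C (G/C), so Tm is non-decreasing in n; n = 25 is the first length to reach 82°C.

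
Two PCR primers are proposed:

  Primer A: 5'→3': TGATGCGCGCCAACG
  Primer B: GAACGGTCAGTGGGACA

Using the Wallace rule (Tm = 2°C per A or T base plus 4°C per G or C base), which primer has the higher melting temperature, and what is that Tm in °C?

Primer A: A+T=5, G+C=10 → Tm = 2(5)+4(10) = 50°C
Primer B: A+T=7, G+C=10 → Tm = 2(7)+4(10) = 54°C
50°C vs 54°C → primer B is higher.

Primer B, 54°C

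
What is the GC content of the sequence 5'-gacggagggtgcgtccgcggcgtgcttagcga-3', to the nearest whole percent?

T=5, A=4, G=15, C=8
G+C = 15 + 8 = 23 out of 32 bases
%GC = 23/32 × 100 = 71.88% ≈ 72%

72%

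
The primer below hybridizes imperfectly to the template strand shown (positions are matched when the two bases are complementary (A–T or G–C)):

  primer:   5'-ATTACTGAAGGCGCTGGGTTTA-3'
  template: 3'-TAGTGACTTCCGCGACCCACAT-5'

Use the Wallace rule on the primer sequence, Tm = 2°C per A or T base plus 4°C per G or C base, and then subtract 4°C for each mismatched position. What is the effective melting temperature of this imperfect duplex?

Primer base counts: A=5, T=7, G=7, C=3 → A+T=12, G+C=10
Perfect-match Tm = 2(12) + 4(10) = 24 + 40 = 64°C
Mismatches (positions where the bases are not complementary): 2 (at positions 3, 20)
Effective Tm = 64 − 2×4 = 64 − 8 = 56°C

56°C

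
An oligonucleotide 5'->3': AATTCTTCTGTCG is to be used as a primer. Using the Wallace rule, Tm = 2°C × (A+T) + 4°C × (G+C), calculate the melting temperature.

36°C

Counting bases: G=2, A=2, T=6, C=3
AT pairs contribute 8, GC pairs contribute 5.
Tm = 4·5 + 2·8 = 20 + 16 = 36°C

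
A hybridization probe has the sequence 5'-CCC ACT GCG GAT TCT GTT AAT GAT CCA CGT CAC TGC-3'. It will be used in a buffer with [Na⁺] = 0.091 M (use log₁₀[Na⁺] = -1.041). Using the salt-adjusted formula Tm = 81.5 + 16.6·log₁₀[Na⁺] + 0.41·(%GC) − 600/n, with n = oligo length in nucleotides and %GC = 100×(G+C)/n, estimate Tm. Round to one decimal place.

69.2°C

Length n = 36. Scanning the sequence gives G=7, A=7, T=10, C=12.
G+C = 19, so %GC = 19/36 × 100 = 52.778%
Salt term: 16.6 × (-1.041) = -17.281
GC term: 0.41 × 52.778 = 21.639; length term: −600/36 = −16.667
Tm = 81.5 + (-17.281) + 21.639 − 16.667 = 69.191 → 69.2°C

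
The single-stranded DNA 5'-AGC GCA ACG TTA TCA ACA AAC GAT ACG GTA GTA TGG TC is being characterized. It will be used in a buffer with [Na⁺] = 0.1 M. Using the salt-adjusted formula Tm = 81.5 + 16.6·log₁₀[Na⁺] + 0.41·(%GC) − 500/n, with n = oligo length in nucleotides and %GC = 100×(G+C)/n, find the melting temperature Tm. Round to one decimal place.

Length n = 38. Scanning the sequence gives G=9, A=13, C=8, T=8.
G+C = 17, so %GC = 17/38 × 100 = 44.737%
Salt term: 16.6 × (-1) = -16.6
GC term: 0.41 × 44.737 = 18.342; length term: −500/38 = −13.158
Tm = 81.5 + (-16.6) + 18.342 − 13.158 = 70.084 → 70.1°C

70.1°C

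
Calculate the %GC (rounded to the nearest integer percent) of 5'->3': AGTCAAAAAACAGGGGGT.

Base counts: A=8, T=2, G=6, C=2
G+C = 6 + 2 = 8 out of 18 bases
%GC = 8/18 × 100 = 44.44% ≈ 44%

44%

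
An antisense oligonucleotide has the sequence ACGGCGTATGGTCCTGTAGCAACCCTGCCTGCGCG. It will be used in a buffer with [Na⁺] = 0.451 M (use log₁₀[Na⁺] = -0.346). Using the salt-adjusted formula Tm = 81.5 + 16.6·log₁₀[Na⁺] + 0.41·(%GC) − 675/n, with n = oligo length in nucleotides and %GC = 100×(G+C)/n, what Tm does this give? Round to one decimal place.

83.4°C

Length n = 35. Scanning the sequence gives A=5, C=12, T=7, G=11.
G+C = 23, so %GC = 23/35 × 100 = 65.714%
Salt term: 16.6 × (-0.346) = -5.744
GC term: 0.41 × 65.714 = 26.943; length term: −675/35 = −19.286
Tm = 81.5 + (-5.744) + 26.943 − 19.286 = 83.413 → 83.4°C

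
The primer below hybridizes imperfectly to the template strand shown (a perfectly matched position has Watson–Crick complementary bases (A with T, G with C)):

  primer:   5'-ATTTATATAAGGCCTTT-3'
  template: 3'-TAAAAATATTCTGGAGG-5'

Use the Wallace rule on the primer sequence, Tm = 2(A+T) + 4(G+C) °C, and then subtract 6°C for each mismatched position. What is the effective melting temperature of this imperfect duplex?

18°C

Primer base counts: A=5, T=8, G=2, C=2 → A+T=13, G+C=4
Perfect-match Tm = 2(13) + 4(4) = 26 + 16 = 42°C
Mismatches (positions where the bases are not complementary): 4 (at positions 5, 12, 16, 17)
Effective Tm = 42 − 4×6 = 42 − 24 = 18°C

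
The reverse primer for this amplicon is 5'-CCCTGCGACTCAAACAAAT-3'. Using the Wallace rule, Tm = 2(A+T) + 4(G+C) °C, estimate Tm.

Scanning the sequence gives A=7, T=3, C=7, G=2.
So N_AT = 10 and N_GC = 9.
Tm = 2×10 + 4×9 = 56°C

56°C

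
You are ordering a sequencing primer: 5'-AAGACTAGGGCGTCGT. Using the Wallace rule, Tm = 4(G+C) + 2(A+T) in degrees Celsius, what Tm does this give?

50°C

Base counts: A=4, G=6, T=3, C=3
So N_AT = 7 and N_GC = 9.
Tm = 2(7) + 4(9) = 14 + 36 = 50°C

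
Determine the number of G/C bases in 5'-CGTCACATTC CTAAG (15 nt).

Base counts: A=4, C=5, G=2, T=4
Total G or C: 2 + 5 = 7

7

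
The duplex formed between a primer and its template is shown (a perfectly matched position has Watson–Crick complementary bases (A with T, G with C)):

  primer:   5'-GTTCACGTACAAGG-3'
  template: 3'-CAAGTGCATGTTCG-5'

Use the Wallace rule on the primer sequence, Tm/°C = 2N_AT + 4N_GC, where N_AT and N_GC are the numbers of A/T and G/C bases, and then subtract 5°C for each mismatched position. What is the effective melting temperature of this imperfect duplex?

37°C

Primer base counts: A=4, T=3, G=4, C=3 → A+T=7, G+C=7
Perfect-match Tm = 2(7) + 4(7) = 14 + 28 = 42°C
Mismatches (positions where the bases are not complementary): 1 (at position 14)
Effective Tm = 42 − 1×5 = 42 − 5 = 37°C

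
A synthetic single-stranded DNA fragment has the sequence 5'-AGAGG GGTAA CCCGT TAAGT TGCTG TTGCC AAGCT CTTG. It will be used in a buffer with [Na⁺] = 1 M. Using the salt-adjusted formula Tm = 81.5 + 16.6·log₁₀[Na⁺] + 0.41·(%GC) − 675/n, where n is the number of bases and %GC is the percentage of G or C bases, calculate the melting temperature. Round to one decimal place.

85.2°C

Length n = 39. Base counts: T=11, A=8, G=12, C=8
G+C = 20, so %GC = 20/39 × 100 = 51.282%
Salt term: 16.6 × (0) = 0
GC term: 0.41 × 51.282 = 21.026; length term: −675/39 = −17.308
Tm = 81.5 + (0) + 21.026 − 17.308 = 85.218 → 85.2°C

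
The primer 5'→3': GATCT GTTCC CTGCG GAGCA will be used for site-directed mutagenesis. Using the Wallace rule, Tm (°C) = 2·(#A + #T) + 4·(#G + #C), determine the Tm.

Scanning the sequence gives A=3, T=5, G=6, C=6.
AT pairs contribute 8, GC pairs contribute 12.
Tm = 2×8 + 4×12 = 64°C

64°C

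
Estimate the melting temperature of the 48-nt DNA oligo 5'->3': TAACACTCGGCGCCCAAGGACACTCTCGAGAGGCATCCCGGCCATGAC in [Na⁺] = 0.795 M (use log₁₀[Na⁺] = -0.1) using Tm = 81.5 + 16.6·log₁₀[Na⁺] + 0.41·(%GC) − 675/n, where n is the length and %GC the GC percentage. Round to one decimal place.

91.4°C

Length n = 48. G=12, C=18, T=6, A=12
G+C = 30, so %GC = 30/48 × 100 = 62.5%
Salt term: 16.6 × (-0.1) = -1.66
GC term: 0.41 × 62.5 = 25.625; length term: −675/48 = −14.062
Tm = 81.5 + (-1.66) + 25.625 − 14.062 = 91.403 → 91.4°C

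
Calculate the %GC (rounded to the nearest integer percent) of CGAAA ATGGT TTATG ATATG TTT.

26%

Scanning the sequence gives T=10, A=7, C=1, G=5.
G+C = 5 + 1 = 6 out of 23 bases
%GC = 6/23 × 100 = 26.09% ≈ 26%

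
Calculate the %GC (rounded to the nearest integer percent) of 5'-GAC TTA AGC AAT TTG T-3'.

31%

Scanning the sequence gives T=6, A=5, C=2, G=3.
G+C = 3 + 2 = 5 out of 16 bases
%GC = 5/16 × 100 = 31.25% ≈ 31%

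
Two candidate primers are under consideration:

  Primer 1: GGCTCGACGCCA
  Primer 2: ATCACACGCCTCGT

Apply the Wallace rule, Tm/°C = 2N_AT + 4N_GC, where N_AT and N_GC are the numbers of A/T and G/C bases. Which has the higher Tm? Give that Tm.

Primer 2, 44°C

Primer 1: A+T=3, G+C=9 → Tm = 2(3)+4(9) = 42°C
Primer 2: A+T=6, G+C=8 → Tm = 2(6)+4(8) = 44°C
42°C vs 44°C → primer 2 is higher.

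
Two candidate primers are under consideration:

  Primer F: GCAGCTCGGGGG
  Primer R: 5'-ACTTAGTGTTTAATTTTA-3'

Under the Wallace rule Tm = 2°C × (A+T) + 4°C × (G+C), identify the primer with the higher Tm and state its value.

Primer F, 44°C

Primer F: A+T=2, G+C=10 → Tm = 2(2)+4(10) = 44°C
Primer R: A+T=15, G+C=3 → Tm = 2(15)+4(3) = 42°C
44°C vs 42°C → primer F is higher.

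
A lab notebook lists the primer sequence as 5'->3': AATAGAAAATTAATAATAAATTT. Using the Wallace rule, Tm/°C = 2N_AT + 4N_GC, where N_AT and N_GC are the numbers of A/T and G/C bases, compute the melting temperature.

Base counts: G=1, T=8, A=14, C=0
AT pairs contribute 22, GC pairs contribute 1.
Tm = 2×22 + 4×1 = 48°C

48°C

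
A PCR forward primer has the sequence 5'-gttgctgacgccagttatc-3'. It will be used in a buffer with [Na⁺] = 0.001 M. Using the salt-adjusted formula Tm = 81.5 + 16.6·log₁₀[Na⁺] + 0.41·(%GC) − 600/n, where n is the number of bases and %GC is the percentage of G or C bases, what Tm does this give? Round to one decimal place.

21.7°C

Length n = 19. Counting bases: A=3, T=6, G=5, C=5
G+C = 10, so %GC = 10/19 × 100 = 52.632%
Salt term: 16.6 × (-3) = -49.8
GC term: 0.41 × 52.632 = 21.579; length term: −600/19 = −31.579
Tm = 81.5 + (-49.8) + 21.579 − 31.579 = 21.7 → 21.7°C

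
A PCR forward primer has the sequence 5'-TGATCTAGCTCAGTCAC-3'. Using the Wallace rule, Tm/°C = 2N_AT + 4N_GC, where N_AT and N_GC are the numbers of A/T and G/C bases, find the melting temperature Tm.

50°C

Scanning the sequence gives C=5, G=3, T=5, A=4.
AT pairs contribute 9, GC pairs contribute 8.
Tm = 4·8 + 2·9 = 32 + 18 = 50°C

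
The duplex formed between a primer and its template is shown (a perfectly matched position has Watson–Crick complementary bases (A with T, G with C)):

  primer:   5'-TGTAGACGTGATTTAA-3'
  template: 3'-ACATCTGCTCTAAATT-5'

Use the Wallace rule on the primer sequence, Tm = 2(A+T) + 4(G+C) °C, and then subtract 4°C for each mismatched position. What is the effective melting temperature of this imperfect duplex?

38°C

Primer base counts: A=5, T=6, G=4, C=1 → A+T=11, G+C=5
Perfect-match Tm = 2(11) + 4(5) = 22 + 20 = 42°C
Mismatches (positions where the bases are not complementary): 1 (at position 9)
Effective Tm = 42 − 1×4 = 42 − 4 = 38°C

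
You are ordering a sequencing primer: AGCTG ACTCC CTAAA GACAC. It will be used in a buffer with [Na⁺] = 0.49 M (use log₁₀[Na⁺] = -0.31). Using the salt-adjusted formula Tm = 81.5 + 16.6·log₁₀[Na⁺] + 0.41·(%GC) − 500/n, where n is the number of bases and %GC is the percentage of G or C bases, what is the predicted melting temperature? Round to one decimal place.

71.9°C

Length n = 20. Base counts: G=3, A=7, T=3, C=7
G+C = 10, so %GC = 10/20 × 100 = 50%
Salt term: 16.6 × (-0.31) = -5.146
GC term: 0.41 × 50 = 20.5; length term: −500/20 = −25
Tm = 81.5 + (-5.146) + 20.5 − 25 = 71.854 → 71.9°C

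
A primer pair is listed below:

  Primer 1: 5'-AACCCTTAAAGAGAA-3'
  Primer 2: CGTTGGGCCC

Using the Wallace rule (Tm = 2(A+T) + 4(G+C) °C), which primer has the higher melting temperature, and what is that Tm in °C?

Primer 1, 40°C

Primer 1: A+T=10, G+C=5 → Tm = 2(10)+4(5) = 40°C
Primer 2: A+T=2, G+C=8 → Tm = 2(2)+4(8) = 36°C
40°C vs 36°C → primer 1 is higher.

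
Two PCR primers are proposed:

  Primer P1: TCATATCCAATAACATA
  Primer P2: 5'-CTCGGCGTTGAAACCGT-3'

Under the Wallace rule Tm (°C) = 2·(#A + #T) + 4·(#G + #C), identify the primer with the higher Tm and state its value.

Primer P1: A+T=13, G+C=4 → Tm = 2(13)+4(4) = 42°C
Primer P2: A+T=7, G+C=10 → Tm = 2(7)+4(10) = 54°C
42°C vs 54°C → primer P2 is higher.

Primer P2, 54°C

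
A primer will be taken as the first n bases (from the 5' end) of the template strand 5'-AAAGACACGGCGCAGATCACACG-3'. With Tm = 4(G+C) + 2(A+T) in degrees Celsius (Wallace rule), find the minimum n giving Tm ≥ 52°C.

First 16 bases: AAAGACACGGCGCAGA → Tm = 50°C (< 52°C)
First 17 bases: AAAGACACGGCGCAGAT → Tm = 52°C (≥ 52°C)
Each additional base adds 2°C (A/T) or 4°C (G/C), so Tm is non-decreasing in n; n = 17 is the first length to reach 52°C.

n = 17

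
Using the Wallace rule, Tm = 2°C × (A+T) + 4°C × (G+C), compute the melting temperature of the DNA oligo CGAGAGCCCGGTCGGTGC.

64°C

Base counts: T=2, A=2, C=6, G=8
AT pairs contribute 4, GC pairs contribute 14.
Tm = 2(4) + 4(14) = 8 + 56 = 64°C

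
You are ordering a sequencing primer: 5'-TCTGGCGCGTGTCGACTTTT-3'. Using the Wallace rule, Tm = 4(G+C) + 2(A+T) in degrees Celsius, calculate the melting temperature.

Counting bases: T=8, C=5, G=6, A=1
AT pairs contribute 9, GC pairs contribute 11.
Tm = 4·11 + 2·9 = 44 + 18 = 62°C

62°C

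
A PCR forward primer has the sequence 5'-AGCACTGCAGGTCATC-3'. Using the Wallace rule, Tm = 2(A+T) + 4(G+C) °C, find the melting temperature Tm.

Counting bases: T=3, C=5, A=4, G=4
So N_AT = 7 and N_GC = 9.
Tm = 4·9 + 2·7 = 36 + 14 = 50°C

50°C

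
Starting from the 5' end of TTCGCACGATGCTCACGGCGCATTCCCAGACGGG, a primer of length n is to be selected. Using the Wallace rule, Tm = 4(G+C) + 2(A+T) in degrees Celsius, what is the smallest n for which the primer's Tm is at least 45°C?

First 14 bases: TTCGCACGATGCTC → Tm = 44°C (< 45°C)
First 15 bases: TTCGCACGATGCTCA → Tm = 46°C (≥ 45°C)
Each additional base adds 2°C (A/T) or 4°C (G/C), so Tm is non-decreasing in n; n = 15 is the first length to reach 45°C.

n = 15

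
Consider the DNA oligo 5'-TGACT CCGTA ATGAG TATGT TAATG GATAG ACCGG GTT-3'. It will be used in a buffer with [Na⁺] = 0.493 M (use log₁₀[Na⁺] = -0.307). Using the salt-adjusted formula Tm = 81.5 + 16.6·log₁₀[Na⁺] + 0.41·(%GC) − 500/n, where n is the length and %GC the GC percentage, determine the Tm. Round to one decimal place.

80.5°C

Length n = 38. Scanning the sequence gives T=12, A=10, G=11, C=5.
G+C = 16, so %GC = 16/38 × 100 = 42.105%
Salt term: 16.6 × (-0.307) = -5.096
GC term: 0.41 × 42.105 = 17.263; length term: −500/38 = −13.158
Tm = 81.5 + (-5.096) + 17.263 − 13.158 = 80.509 → 80.5°C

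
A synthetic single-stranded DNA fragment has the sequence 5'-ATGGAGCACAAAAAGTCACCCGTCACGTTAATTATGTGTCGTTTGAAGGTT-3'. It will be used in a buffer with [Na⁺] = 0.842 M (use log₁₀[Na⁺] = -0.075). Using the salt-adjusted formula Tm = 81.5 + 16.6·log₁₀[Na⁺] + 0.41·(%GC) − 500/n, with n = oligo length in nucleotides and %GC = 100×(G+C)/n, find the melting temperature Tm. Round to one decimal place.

87.3°C

Length n = 51. Base counts: G=12, A=15, T=15, C=9
G+C = 21, so %GC = 21/51 × 100 = 41.176%
Salt term: 16.6 × (-0.075) = -1.245
GC term: 0.41 × 41.176 = 16.882; length term: −500/51 = −9.804
Tm = 81.5 + (-1.245) + 16.882 − 9.804 = 87.333 → 87.3°C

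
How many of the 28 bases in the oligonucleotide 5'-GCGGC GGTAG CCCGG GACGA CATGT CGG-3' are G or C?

21

Scanning the sequence gives C=8, T=3, A=4, G=13.
Total G or C: 13 + 8 = 21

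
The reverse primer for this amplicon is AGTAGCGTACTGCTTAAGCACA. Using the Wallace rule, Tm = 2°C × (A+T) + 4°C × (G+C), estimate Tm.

64°C

C=5, T=5, A=7, G=5
A+T = 12, G+C = 10
Tm = 2(12) + 4(10) = 24 + 40 = 64°C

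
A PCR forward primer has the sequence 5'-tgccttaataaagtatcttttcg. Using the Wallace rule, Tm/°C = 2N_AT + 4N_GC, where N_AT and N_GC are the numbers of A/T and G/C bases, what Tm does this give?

60°C

Base counts: A=6, T=10, C=4, G=3
So N_AT = 16 and N_GC = 7.
Tm = 4·7 + 2·16 = 28 + 32 = 60°C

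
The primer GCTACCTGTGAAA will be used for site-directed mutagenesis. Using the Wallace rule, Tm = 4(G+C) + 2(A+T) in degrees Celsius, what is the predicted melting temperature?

38°C

Counting bases: A=4, G=3, T=3, C=3
A+T = 7, G+C = 6
Tm = 4·6 + 2·7 = 24 + 14 = 38°C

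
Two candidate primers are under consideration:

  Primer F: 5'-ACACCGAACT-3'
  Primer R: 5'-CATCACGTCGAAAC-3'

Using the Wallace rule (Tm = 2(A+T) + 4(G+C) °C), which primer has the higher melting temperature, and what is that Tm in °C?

Primer R, 42°C

Primer F: A+T=5, G+C=5 → Tm = 2(5)+4(5) = 30°C
Primer R: A+T=7, G+C=7 → Tm = 2(7)+4(7) = 42°C
30°C vs 42°C → primer R is higher.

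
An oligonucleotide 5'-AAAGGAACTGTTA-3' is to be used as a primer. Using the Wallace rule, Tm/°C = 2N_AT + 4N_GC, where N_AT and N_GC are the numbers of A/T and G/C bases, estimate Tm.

Counting bases: C=1, G=3, T=3, A=6
A+T = 9, G+C = 4
Tm = 2×9 + 4×4 = 34°C

34°C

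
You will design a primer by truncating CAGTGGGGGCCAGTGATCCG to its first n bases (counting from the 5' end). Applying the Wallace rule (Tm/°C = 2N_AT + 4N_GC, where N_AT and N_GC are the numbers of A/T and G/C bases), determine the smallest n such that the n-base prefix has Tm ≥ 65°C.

n = 20

First 19 bases: CAGTGGGGGCCAGTGATCC → Tm = 64°C (< 65°C)
First 20 bases: CAGTGGGGGCCAGTGATCCG → Tm = 68°C (≥ 65°C)
Each additional base adds 2°C (A/T) or 4°C (G/C), so Tm is non-decreasing in n; n = 20 is the first length to reach 65°C.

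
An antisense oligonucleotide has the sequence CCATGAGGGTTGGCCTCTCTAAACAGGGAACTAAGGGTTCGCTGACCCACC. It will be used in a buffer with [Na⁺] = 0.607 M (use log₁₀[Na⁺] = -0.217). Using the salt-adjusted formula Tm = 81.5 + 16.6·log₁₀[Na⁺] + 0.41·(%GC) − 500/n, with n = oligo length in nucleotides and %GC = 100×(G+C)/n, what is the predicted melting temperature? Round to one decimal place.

Length n = 51. Base counts: C=15, A=12, T=10, G=14
G+C = 29, so %GC = 29/51 × 100 = 56.863%
Salt term: 16.6 × (-0.217) = -3.602
GC term: 0.41 × 56.863 = 23.314; length term: −500/51 = −9.804
Tm = 81.5 + (-3.602) + 23.314 − 9.804 = 91.408 → 91.4°C

91.4°C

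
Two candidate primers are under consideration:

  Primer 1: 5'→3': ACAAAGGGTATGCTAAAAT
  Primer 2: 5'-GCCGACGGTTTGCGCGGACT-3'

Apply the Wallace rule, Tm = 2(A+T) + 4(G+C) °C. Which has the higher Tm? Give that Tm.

Primer 2, 68°C

Primer 1: A+T=13, G+C=6 → Tm = 2(13)+4(6) = 50°C
Primer 2: A+T=6, G+C=14 → Tm = 2(6)+4(14) = 68°C
50°C vs 68°C → primer 2 is higher.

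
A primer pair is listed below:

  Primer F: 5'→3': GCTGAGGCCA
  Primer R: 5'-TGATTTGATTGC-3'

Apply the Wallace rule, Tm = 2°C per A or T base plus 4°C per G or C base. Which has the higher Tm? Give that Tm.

Primer F, 34°C

Primer F: A+T=3, G+C=7 → Tm = 2(3)+4(7) = 34°C
Primer R: A+T=8, G+C=4 → Tm = 2(8)+4(4) = 32°C
34°C vs 32°C → primer F is higher.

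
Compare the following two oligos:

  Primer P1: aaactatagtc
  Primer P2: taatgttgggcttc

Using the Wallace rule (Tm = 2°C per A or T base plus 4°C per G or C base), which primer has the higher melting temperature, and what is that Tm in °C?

Primer P2, 40°C

Primer P1: A+T=8, G+C=3 → Tm = 2(8)+4(3) = 28°C
Primer P2: A+T=8, G+C=6 → Tm = 2(8)+4(6) = 40°C
28°C vs 40°C → primer P2 is higher.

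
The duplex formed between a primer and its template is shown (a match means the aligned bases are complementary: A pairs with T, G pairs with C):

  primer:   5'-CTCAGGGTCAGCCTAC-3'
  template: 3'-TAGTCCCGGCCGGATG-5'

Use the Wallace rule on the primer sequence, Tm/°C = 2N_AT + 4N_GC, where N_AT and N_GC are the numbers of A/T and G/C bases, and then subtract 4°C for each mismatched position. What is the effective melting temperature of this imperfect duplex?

40°C

Primer base counts: A=3, T=3, G=4, C=6 → A+T=6, G+C=10
Perfect-match Tm = 2(6) + 4(10) = 12 + 40 = 52°C
Mismatches (positions where the bases are not complementary): 3 (at positions 1, 8, 10)
Effective Tm = 52 − 3×4 = 52 − 12 = 40°C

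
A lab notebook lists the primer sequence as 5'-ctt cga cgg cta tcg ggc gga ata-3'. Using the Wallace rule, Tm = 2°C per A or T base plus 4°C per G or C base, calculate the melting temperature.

Counting bases: A=5, T=5, G=8, C=6
AT pairs contribute 10, GC pairs contribute 14.
Tm = 2(10) + 4(14) = 20 + 56 = 76°C

76°C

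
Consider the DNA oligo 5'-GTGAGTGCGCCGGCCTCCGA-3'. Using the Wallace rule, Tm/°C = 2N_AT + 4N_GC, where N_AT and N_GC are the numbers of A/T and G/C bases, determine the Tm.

70°C

Base counts: C=7, G=8, A=2, T=3
AT pairs contribute 5, GC pairs contribute 15.
Tm = 2×5 + 4×15 = 70°C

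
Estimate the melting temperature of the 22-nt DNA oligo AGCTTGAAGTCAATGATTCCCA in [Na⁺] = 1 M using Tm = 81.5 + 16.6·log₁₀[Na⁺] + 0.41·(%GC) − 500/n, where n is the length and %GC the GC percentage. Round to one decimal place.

75.5°C

Length n = 22. Base counts: A=7, C=5, T=6, G=4
G+C = 9, so %GC = 9/22 × 100 = 40.909%
Salt term: 16.6 × (0) = 0
GC term: 0.41 × 40.909 = 16.773; length term: −500/22 = −22.727
Tm = 81.5 + (0) + 16.773 − 22.727 = 75.546 → 75.5°C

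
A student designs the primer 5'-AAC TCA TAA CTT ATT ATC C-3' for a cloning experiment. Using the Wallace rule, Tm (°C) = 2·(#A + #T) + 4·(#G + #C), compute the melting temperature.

48°C

Base counts: T=7, G=0, C=5, A=7
So N_AT = 14 and N_GC = 5.
Tm = 2×14 + 4×5 = 48°C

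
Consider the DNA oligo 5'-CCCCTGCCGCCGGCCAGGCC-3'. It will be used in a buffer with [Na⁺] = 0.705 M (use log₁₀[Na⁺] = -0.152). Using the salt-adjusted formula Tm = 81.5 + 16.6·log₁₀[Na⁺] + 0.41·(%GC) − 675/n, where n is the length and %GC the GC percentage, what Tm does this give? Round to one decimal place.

82.1°C

Length n = 20. Base counts: C=12, A=1, T=1, G=6
G+C = 18, so %GC = 18/20 × 100 = 90%
Salt term: 16.6 × (-0.152) = -2.523
GC term: 0.41 × 90 = 36.9; length term: −675/20 = −33.75
Tm = 81.5 + (-2.523) + 36.9 − 33.75 = 82.127 → 82.1°C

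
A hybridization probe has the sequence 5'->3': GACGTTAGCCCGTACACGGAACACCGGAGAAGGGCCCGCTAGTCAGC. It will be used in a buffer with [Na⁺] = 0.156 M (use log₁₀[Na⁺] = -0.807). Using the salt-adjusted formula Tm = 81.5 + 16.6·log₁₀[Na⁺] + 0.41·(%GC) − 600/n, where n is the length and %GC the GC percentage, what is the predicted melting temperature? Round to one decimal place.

Length n = 47. Base counts: A=12, C=15, G=15, T=5
G+C = 30, so %GC = 30/47 × 100 = 63.83%
Salt term: 16.6 × (-0.807) = -13.396
GC term: 0.41 × 63.83 = 26.17; length term: −600/47 = −12.766
Tm = 81.5 + (-13.396) + 26.17 − 12.766 = 81.508 → 81.5°C

81.5°C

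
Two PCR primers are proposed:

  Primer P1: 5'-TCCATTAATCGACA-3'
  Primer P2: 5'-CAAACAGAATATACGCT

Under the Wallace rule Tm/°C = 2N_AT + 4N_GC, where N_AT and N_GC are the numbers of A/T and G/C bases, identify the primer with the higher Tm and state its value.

Primer P2, 46°C

Primer P1: A+T=9, G+C=5 → Tm = 2(9)+4(5) = 38°C
Primer P2: A+T=11, G+C=6 → Tm = 2(11)+4(6) = 46°C
38°C vs 46°C → primer P2 is higher.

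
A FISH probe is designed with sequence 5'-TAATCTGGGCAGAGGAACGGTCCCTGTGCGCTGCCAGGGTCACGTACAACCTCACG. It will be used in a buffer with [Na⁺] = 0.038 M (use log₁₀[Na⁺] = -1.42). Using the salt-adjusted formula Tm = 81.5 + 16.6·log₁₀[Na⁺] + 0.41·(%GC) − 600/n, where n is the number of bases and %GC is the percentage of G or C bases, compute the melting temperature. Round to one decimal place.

Length n = 56. Scanning the sequence gives C=17, T=10, G=17, A=12.
G+C = 34, so %GC = 34/56 × 100 = 60.714%
Salt term: 16.6 × (-1.42) = -23.572
GC term: 0.41 × 60.714 = 24.893; length term: −600/56 = −10.714
Tm = 81.5 + (-23.572) + 24.893 − 10.714 = 72.107 → 72.1°C

72.1°C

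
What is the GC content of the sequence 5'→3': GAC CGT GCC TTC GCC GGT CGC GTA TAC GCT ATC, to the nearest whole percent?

64%

Scanning the sequence gives T=8, A=4, C=12, G=9.
G+C = 9 + 12 = 21 out of 33 bases
%GC = 21/33 × 100 = 63.64% ≈ 64%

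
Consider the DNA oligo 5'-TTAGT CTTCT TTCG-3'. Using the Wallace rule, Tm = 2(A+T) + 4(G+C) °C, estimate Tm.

Base counts: C=3, T=8, A=1, G=2
A+T = 9, G+C = 5
Tm = 4·5 + 2·9 = 20 + 18 = 38°C

38°C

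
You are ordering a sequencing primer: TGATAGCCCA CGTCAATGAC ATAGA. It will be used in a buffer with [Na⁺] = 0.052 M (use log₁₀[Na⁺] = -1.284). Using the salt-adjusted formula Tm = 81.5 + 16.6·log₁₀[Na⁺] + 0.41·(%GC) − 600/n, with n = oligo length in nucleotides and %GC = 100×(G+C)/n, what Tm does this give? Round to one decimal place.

Length n = 25. Counting bases: G=5, A=9, T=5, C=6
G+C = 11, so %GC = 11/25 × 100 = 44%
Salt term: 16.6 × (-1.284) = -21.314
GC term: 0.41 × 44 = 18.04; length term: −600/25 = −24
Tm = 81.5 + (-21.314) + 18.04 − 24 = 54.226 → 54.2°C

54.2°C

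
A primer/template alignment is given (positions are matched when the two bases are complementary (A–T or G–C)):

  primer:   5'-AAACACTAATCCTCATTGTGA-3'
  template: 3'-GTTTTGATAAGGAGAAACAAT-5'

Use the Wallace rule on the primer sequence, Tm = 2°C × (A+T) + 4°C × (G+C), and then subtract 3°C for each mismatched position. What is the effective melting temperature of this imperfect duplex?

41°C

Primer base counts: A=8, T=6, G=2, C=5 → A+T=14, G+C=7
Perfect-match Tm = 2(14) + 4(7) = 28 + 28 = 56°C
Mismatches (positions where the bases are not complementary): 5 (at positions 1, 4, 9, 15, 20)
Effective Tm = 56 − 5×3 = 56 − 15 = 41°C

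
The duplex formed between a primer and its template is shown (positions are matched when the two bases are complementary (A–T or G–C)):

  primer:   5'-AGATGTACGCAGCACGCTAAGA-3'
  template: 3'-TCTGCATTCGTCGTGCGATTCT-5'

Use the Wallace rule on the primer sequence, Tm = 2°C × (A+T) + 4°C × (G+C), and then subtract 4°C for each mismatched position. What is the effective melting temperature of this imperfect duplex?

58°C

Primer base counts: A=8, T=3, G=6, C=5 → A+T=11, G+C=11
Perfect-match Tm = 2(11) + 4(11) = 22 + 44 = 66°C
Mismatches (positions where the bases are not complementary): 2 (at positions 4, 8)
Effective Tm = 66 − 2×4 = 66 − 8 = 58°C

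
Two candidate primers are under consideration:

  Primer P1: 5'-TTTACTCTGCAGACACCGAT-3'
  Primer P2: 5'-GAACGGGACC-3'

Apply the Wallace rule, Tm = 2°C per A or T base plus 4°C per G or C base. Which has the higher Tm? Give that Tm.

Primer P1: A+T=11, G+C=9 → Tm = 2(11)+4(9) = 58°C
Primer P2: A+T=3, G+C=7 → Tm = 2(3)+4(7) = 34°C
58°C vs 34°C → primer P1 is higher.

Primer P1, 58°C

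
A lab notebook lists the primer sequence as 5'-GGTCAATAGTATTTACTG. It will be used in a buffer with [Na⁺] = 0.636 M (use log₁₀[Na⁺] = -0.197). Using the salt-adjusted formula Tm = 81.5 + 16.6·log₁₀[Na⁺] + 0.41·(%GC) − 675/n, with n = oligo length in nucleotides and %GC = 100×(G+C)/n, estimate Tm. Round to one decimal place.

54.4°C

Length n = 18. Scanning the sequence gives A=5, C=2, T=7, G=4.
G+C = 6, so %GC = 6/18 × 100 = 33.333%
Salt term: 16.6 × (-0.197) = -3.27
GC term: 0.41 × 33.333 = 13.667; length term: −675/18 = −37.5
Tm = 81.5 + (-3.27) + 13.667 − 37.5 = 54.397 → 54.4°C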